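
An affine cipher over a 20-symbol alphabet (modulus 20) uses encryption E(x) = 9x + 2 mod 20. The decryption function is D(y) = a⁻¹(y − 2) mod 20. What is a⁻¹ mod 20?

Run Euclid on (20, 9):
20 = 2·9 + 2
9 = 4·2 + 1
2 = 2·1 + 0
gcd = 1, so the inverse exists. Back-substitute:
1 = 9 − 4·2
1 = −4·20 + 9·9
So 9·9 ≡ 1 (mod 20).

9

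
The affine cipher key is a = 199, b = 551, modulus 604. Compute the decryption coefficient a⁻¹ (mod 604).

431

Apply the Euclidean algorithm to 604 and 199:
604 = 3×199 + 7
199 = 28×7 + 3
7 = 2×3 + 1
3 = 3×1 + 0
Since gcd(199, 604) = 1, back-substitute to write 1 as a combination:
1 = 7 − 2·3
1 = −2·199 + 57·7
1 = 57·604 − 173·199
So 199·(-173) ≡ 1 (mod 604), and -173 ≡ 431 (mod 604).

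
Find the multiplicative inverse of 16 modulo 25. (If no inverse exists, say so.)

11

Apply the Euclidean algorithm to 25 and 16:
25 = 1*16 + 9
16 = 1*9 + 7
9 = 1*7 + 2
7 = 3*2 + 1
2 = 2*1 + 0
Since gcd(16, 25) = 1, back-substitute to write 1 as a combination:
1 = 7 − 3·2
1 = −3·9 + 4·7
1 = 4·16 − 7·9
1 = −7·25 + 11·16
So 16·11 ≡ 1 (mod 25).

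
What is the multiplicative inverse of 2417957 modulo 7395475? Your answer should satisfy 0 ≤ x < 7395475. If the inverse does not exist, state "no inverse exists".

1757368

Extended Euclidean algorithm:
7395475 = 3*2417957 + 141604
2417957 = 17*141604 + 10689
141604 = 13*10689 + 2647
10689 = 4*2647 + 101
2647 = 26*101 + 21
101 = 4*21 + 17
21 = 1*17 + 4
17 = 4*4 + 1
4 = 4*1 + 0
The gcd is 1. Working backward:
1 = 17 − 4·4
1 = −4·21 + 5·17
1 = 5·101 − 24·21
1 = −24·2647 + 629·101
1 = 629·10689 − 2540·2647
1 = −2540·141604 + 33649·10689
1 = 33649·2417957 − 574573·141604
1 = −574573·7395475 + 1757368·2417957
So 2417957·1757368 ≡ 1 (mod 7395475).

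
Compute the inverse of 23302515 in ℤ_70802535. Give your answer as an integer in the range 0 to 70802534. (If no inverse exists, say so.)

Euclidean algorithm on 70802535, 23302515:
70802535 = 3·23302515 + 894990
23302515 = 26·894990 + 32775
894990 = 27·32775 + 10065
32775 = 3·10065 + 2580
10065 = 3·2580 + 2325
2580 = 1·2325 + 255
2325 = 9·255 + 30
255 = 8·30 + 15
30 = 2·15 + 0
gcd(23302515, 70802535) = 15 ≠ 1, so 23302515 has no multiplicative inverse modulo 70802535.

no inverse exists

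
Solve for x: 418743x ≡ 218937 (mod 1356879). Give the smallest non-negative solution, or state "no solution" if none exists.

95157

First find gcd(418743, 1356879):
1356879 = 3×418743 + 100650
418743 = 4×100650 + 16143
100650 = 6×16143 + 3792
16143 = 4×3792 + 975
3792 = 3×975 + 867
975 = 1×867 + 108
867 = 8×108 + 3
108 = 36×3 + 0
gcd = 3 and 3 | 218937, so solutions exist. Divide through by 3: 139581x ≡ 72979 (mod 452293).
Now find 139581⁻¹ mod 452293:
452293 = 3*139581 + 33550
139581 = 4*33550 + 5381
33550 = 6*5381 + 1264
5381 = 4*1264 + 325
1264 = 3*325 + 289
325 = 1*289 + 36
289 = 8*36 + 1
36 = 36*1 + 0
Back-substitute:
1 = 289 − 8·36
1 = −8·325 + 9·289
1 = 9·1264 − 35·325
1 = −35·5381 + 149·1264
1 = 149·33550 − 929·5381
1 = −929·139581 + 3865·33550
1 = 3865·452293 − 12524·139581
So 139581·(-12524) ≡ 1 (mod 452293), i.e. 139581⁻¹ ≡ 439769.
Then x ≡ 439769·72979 ≡ 95157 (mod 452293); the smallest non-negative solution is x = 95157.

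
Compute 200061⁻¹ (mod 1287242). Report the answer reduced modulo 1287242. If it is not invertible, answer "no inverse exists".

Apply the Euclidean algorithm to 1287242 and 200061:
1287242 = 6×200061 + 86876
200061 = 2×86876 + 26309
86876 = 3×26309 + 7949
26309 = 3×7949 + 2462
7949 = 3×2462 + 563
2462 = 4×563 + 210
563 = 2×210 + 143
210 = 1×143 + 67
143 = 2×67 + 9
67 = 7×9 + 4
9 = 2×4 + 1
4 = 4×1 + 0
gcd = 1, so the inverse exists. Back-substitute:
1 = 9 − 2·4
1 = −2·67 + 15·9
1 = 15·143 − 32·67
1 = −32·210 + 47·143
1 = 47·563 − 126·210
1 = −126·2462 + 551·563
1 = 551·7949 − 1779·2462
1 = −1779·26309 + 5888·7949
1 = 5888·86876 − 19443·26309
1 = −19443·200061 + 44774·86876
1 = 44774·1287242 − 288087·200061
Thus 200061·(-288087) ≡ 1 (mod 1287242); reducing, -288087 mod 1287242 = 999155.

999155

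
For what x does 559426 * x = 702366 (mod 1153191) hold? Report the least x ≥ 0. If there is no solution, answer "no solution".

First find gcd(559426, 1153191):
1153191 = 2·559426 + 34339
559426 = 16·34339 + 10002
34339 = 3·10002 + 4333
10002 = 2·4333 + 1336
4333 = 3·1336 + 325
1336 = 4·325 + 36
325 = 9·36 + 1
36 = 36·1 + 0
gcd = 1, so a unique solution mod 1153191 exists.
Back-substitute for the Bézout coefficients:
1 = 325 − 9·36
1 = −9·1336 + 37·325
1 = 37·4333 − 120·1336
1 = −120·10002 + 277·4333
1 = 277·34339 − 951·10002
1 = −951·559426 + 15493·34339
1 = 15493·1153191 − 31937·559426
So 559426·(-31937) ≡ 1 (mod 1153191), giving 559426⁻¹ ≡ 1121254.
x ≡ 559426⁻¹·702366 ≡ 1121254·702366 ≡ 408390 (mod 1153191).

408390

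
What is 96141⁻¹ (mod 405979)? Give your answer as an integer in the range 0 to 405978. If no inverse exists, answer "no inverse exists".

Extended Euclidean algorithm:
405979 = 4×96141 + 21415
96141 = 4×21415 + 10481
21415 = 2×10481 + 453
10481 = 23×453 + 62
453 = 7×62 + 19
62 = 3×19 + 5
19 = 3×5 + 4
5 = 1×4 + 1
4 = 4×1 + 0
The gcd is 1. Working backward:
1 = 5 − 4
1 = −19 + 4·5
1 = 4·62 − 13·19
1 = −13·453 + 95·62
1 = 95·10481 − 2198·453
1 = −2198·21415 + 4491·10481
1 = 4491·96141 − 20162·21415
1 = −20162·405979 + 85139·96141
So 96141·85139 ≡ 1 (mod 405979).

85139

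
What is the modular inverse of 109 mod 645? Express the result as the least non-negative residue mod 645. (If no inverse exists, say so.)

574

gcd(645, 109) by repeated division:
645 = 5×109 + 100
109 = 1×100 + 9
100 = 11×9 + 1
9 = 9×1 + 0
The gcd is 1. Working backward:
1 = 100 − 11·9
1 = −11·109 + 12·100
1 = 12·645 − 71·109
Thus 109·(-71) ≡ 1 (mod 645); reducing, -71 mod 645 = 574.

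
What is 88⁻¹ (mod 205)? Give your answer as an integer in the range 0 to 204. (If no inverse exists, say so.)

Apply the Euclidean algorithm to 205 and 88:
205 = 2×88 + 29
88 = 3×29 + 1
29 = 29×1 + 0
gcd = 1, so the inverse exists. Back-substitute:
1 = 88 − 3·29
1 = −3·205 + 7·88
So 88·7 ≡ 1 (mod 205).

7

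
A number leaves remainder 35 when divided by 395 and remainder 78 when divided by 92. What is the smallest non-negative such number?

2010

Write x = 35 + 395·k. Then 395·k ≡ 78 − 35 ≡ 43 (mod 92).
Need 395⁻¹ mod 92. Extended Euclid on (92, 27):
92 = 3*27 + 11
27 = 2*11 + 5
11 = 2*5 + 1
5 = 5*1 + 0
Back-substitute:
1 = 11 − 2·5
1 = −2·27 + 5·11
1 = 5·92 − 17·27
395⁻¹ ≡ 75 (mod 92), so k ≡ 75·43 ≡ 5 (mod 92).
x = 35 + 395·5 = 2010.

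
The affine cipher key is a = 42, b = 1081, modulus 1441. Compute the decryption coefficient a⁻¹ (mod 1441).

995

Run Euclid on (1441, 42):
1441 = 34×42 + 13
42 = 3×13 + 3
13 = 4×3 + 1
3 = 3×1 + 0
The gcd is 1. Working backward:
1 = 13 − 4·3
1 = −4·42 + 13·13
1 = 13·1441 − 446·42
Thus 42·(-446) ≡ 1 (mod 1441); reducing, -446 mod 1441 = 995.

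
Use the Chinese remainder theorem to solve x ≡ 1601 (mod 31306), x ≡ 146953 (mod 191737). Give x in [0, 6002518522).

Write x = 1601 + 31306·k. Then 31306·k ≡ 146953 − 1601 ≡ 145352 (mod 191737).
Need 31306⁻¹ mod 191737. Extended Euclid on (191737, 31306):
191737 = 6×31306 + 3901
31306 = 8×3901 + 98
3901 = 39×98 + 79
98 = 1×79 + 19
79 = 4×19 + 3
19 = 6×3 + 1
3 = 3×1 + 0
Back-substitute:
1 = 19 − 6·3
1 = −6·79 + 25·19
1 = 25·98 − 31·79
1 = −31·3901 + 1234·98
1 = 1234·31306 − 9903·3901
1 = −9903·191737 + 60652·31306
31306⁻¹ ≡ 60652 (mod 191737), so k ≡ 60652·145352 ≡ 13981 (mod 191737).
x = 1601 + 31306·13981 = 437690787.

437690787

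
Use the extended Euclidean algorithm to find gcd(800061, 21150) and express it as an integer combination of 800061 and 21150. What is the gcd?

3

Euclidean algorithm:
800061 = 37·21150 + 17511
21150 = 1·17511 + 3639
17511 = 4·3639 + 2955
3639 = 1·2955 + 684
2955 = 4·684 + 219
684 = 3·219 + 27
219 = 8·27 + 3
27 = 9·3 + 0
gcd(800061, 21150) = 3.
Working backward:
3 = 219 − 8·27
3 = −8·684 + 25·219
3 = 25·2955 − 108·684
3 = −108·3639 + 133·2955
3 = 133·17511 − 640·3639
3 = −640·21150 + 773·17511
3 = 773·800061 − 29241·21150
So 3 = (773)·800061 + (-29241)·21150.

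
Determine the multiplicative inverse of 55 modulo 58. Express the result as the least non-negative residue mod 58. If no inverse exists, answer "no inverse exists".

Apply the Euclidean algorithm to 58 and 55:
58 = 1×55 + 3
55 = 18×3 + 1
3 = 3×1 + 0
gcd = 1, so the inverse exists. Back-substitute:
1 = 55 − 18·3
1 = −18·58 + 19·55
So 55·19 ≡ 1 (mod 58).

19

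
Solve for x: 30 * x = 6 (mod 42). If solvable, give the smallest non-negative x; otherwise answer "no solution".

First find gcd(30, 42):
42 = 1·30 + 12
30 = 2·12 + 6
12 = 2·6 + 0
gcd = 6 and 6 | 6, so solutions exist. Divide through by 6: 5x ≡ 1 (mod 7).
Now find 5⁻¹ mod 7:
7 = 1*5 + 2
5 = 2*2 + 1
2 = 2*1 + 0
Back-substitute:
1 = 5 − 2·2
1 = −2·7 + 3·5
So 5⁻¹ ≡ 3 (mod 7).
Then x ≡ 3·1 ≡ 3 (mod 7); the smallest non-negative solution is x = 3.

3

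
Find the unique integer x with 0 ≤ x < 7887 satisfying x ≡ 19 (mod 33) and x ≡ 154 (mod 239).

3022

Write x = 19 + 33·k. Then 33·k ≡ 154 − 19 ≡ 135 (mod 239).
Need 33⁻¹ mod 239. Extended Euclid on (239, 33):
239 = 7×33 + 8
33 = 4×8 + 1
8 = 8×1 + 0
Back-substitute:
1 = 33 − 4·8
1 = −4·239 + 29·33
33⁻¹ ≡ 29 (mod 239), so k ≡ 29·135 ≡ 91 (mod 239).
x = 19 + 33·91 = 3022.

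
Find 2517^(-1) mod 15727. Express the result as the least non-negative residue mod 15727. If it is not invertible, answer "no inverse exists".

12028

Extended Euclidean algorithm:
15727 = 6×2517 + 625
2517 = 4×625 + 17
625 = 36×17 + 13
17 = 1×13 + 4
13 = 3×4 + 1
4 = 4×1 + 0
The gcd is 1. Working backward:
1 = 13 − 3·4
1 = −3·17 + 4·13
1 = 4·625 − 147·17
1 = −147·2517 + 592·625
1 = 592·15727 − 3699·2517
Hence 2517⁻¹ ≡ -3699 ≡ 12028 (mod 15727).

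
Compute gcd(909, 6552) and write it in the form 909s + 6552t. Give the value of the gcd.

9

Apply Euclid's algorithm to 6552 and 909:
6552 = 7*909 + 189
909 = 4*189 + 153
189 = 1*153 + 36
153 = 4*36 + 9
36 = 4*9 + 0
gcd(909, 6552) = 9.
Express as a combination:
9 = 153 − 4·36
9 = −4·189 + 5·153
9 = 5·909 − 24·189
9 = −24·6552 + 173·909
So 9 = (-24)·6552 + (173)·909.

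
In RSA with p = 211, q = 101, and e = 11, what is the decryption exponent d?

φ(n) = (p−1)(q−1) = 210·100 = 21000.
Need d with 11·d ≡ 1 (mod 21000). Apply the extended Euclidean algorithm:
21000 = 1909×11 + 1
11 = 11×1 + 0
Back-substitute:
1 = 21000 − 1909·11
So 11·(-1909) ≡ 1 (mod 21000), hence d ≡ -1909 ≡ 19091 (mod 21000).

19091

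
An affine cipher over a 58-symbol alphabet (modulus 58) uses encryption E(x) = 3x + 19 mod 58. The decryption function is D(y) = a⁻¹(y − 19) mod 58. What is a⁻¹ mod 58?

Apply the Euclidean algorithm to 58 and 3:
58 = 19·3 + 1
3 = 3·1 + 0
Since gcd(3, 58) = 1, back-substitute to write 1 as a combination:
1 = 58 − 19·3
So 3·(-19) ≡ 1 (mod 58), and -19 ≡ 39 (mod 58).

39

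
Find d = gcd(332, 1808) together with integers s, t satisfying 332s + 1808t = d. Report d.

4

Apply Euclid's algorithm to 1808 and 332:
1808 = 5*332 + 148
332 = 2*148 + 36
148 = 4*36 + 4
36 = 9*4 + 0
gcd(332, 1808) = 4.
Express as a combination:
4 = 148 − 4·36
4 = −4·332 + 9·148
4 = 9·1808 − 49·332
So 4 = (9)·1808 + (-49)·332.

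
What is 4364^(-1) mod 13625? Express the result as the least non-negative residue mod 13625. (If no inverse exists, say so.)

409

Apply the Euclidean algorithm to 13625 and 4364:
13625 = 3×4364 + 533
4364 = 8×533 + 100
533 = 5×100 + 33
100 = 3×33 + 1
33 = 33×1 + 0
Since gcd(4364, 13625) = 1, back-substitute to write 1 as a combination:
1 = 100 − 3·33
1 = −3·533 + 16·100
1 = 16·4364 − 131·533
1 = −131·13625 + 409·4364
So 4364·409 ≡ 1 (mod 13625).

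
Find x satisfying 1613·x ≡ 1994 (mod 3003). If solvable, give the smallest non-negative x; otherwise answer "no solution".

772

First find gcd(1613, 3003):
3003 = 1*1613 + 1390
1613 = 1*1390 + 223
1390 = 6*223 + 52
223 = 4*52 + 15
52 = 3*15 + 7
15 = 2*7 + 1
7 = 7*1 + 0
gcd = 1, so a unique solution mod 3003 exists.
Back-substitute for the Bézout coefficients:
1 = 15 − 2·7
1 = −2·52 + 7·15
1 = 7·223 − 30·52
1 = −30·1390 + 187·223
1 = 187·1613 − 217·1390
1 = −217·3003 + 404·1613
So 1613·(404) ≡ 1 (mod 3003), giving 1613⁻¹ ≡ 404.
x ≡ 1613⁻¹·1994 ≡ 404·1994 ≡ 772 (mod 3003).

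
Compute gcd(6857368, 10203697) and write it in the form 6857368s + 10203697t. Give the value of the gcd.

Euclidean algorithm:
10203697 = 1*6857368 + 3346329
6857368 = 2*3346329 + 164710
3346329 = 20*164710 + 52129
164710 = 3*52129 + 8323
52129 = 6*8323 + 2191
8323 = 3*2191 + 1750
2191 = 1*1750 + 441
1750 = 3*441 + 427
441 = 1*427 + 14
427 = 30*14 + 7
14 = 2*7 + 0
gcd(6857368, 10203697) = 7.
Back-substituting:
7 = 427 − 30·14
7 = −30·441 + 31·427
7 = 31·1750 − 123·441
7 = −123·2191 + 154·1750
7 = 154·8323 − 585·2191
7 = −585·52129 + 3664·8323
7 = 3664·164710 − 11577·52129
7 = −11577·3346329 + 235204·164710
7 = 235204·6857368 − 481985·3346329
7 = −481985·10203697 + 717189·6857368
So 7 = (-481985)·10203697 + (717189)·6857368.

7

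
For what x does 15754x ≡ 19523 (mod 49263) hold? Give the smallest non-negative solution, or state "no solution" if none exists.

30080

First find gcd(15754, 49263):
49263 = 3·15754 + 2001
15754 = 7·2001 + 1747
2001 = 1·1747 + 254
1747 = 6·254 + 223
254 = 1·223 + 31
223 = 7·31 + 6
31 = 5·6 + 1
6 = 6·1 + 0
gcd = 1, so a unique solution mod 49263 exists.
Back-substitute for the Bézout coefficients:
1 = 31 − 5·6
1 = −5·223 + 36·31
1 = 36·254 − 41·223
1 = −41·1747 + 282·254
1 = 282·2001 − 323·1747
1 = −323·15754 + 2543·2001
1 = 2543·49263 − 7952·15754
So 15754·(-7952) ≡ 1 (mod 49263), giving 15754⁻¹ ≡ 41311.
x ≡ 15754⁻¹·19523 ≡ 41311·19523 ≡ 30080 (mod 49263).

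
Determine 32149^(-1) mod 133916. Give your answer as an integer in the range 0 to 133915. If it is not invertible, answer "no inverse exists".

63157

Extended Euclidean algorithm:
133916 = 4*32149 + 5320
32149 = 6*5320 + 229
5320 = 23*229 + 53
229 = 4*53 + 17
53 = 3*17 + 2
17 = 8*2 + 1
2 = 2*1 + 0
Since gcd(32149, 133916) = 1, back-substitute to write 1 as a combination:
1 = 17 − 8·2
1 = −8·53 + 25·17
1 = 25·229 − 108·53
1 = −108·5320 + 2509·229
1 = 2509·32149 − 15162·5320
1 = −15162·133916 + 63157·32149
So 32149·63157 ≡ 1 (mod 133916).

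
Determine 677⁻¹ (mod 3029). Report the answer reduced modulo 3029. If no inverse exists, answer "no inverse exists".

Run Euclid on (3029, 677):
3029 = 4·677 + 321
677 = 2·321 + 35
321 = 9·35 + 6
35 = 5·6 + 5
6 = 1·5 + 1
5 = 5·1 + 0
Since gcd(677, 3029) = 1, back-substitute to write 1 as a combination:
1 = 6 − 5
1 = −35 + 6·6
1 = 6·321 − 55·35
1 = −55·677 + 116·321
1 = 116·3029 − 519·677
So 677·(-519) ≡ 1 (mod 3029), and -519 ≡ 2510 (mod 3029).

2510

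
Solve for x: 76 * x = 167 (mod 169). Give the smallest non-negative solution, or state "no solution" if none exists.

First find gcd(76, 169):
169 = 2×76 + 17
76 = 4×17 + 8
17 = 2×8 + 1
8 = 8×1 + 0
gcd = 1, so a unique solution mod 169 exists.
Back-substitute for the Bézout coefficients:
1 = 17 − 2·8
1 = −2·76 + 9·17
1 = 9·169 − 20·76
So 76·(-20) ≡ 1 (mod 169), giving 76⁻¹ ≡ 149.
x ≡ 76⁻¹·167 ≡ 149·167 ≡ 40 (mod 169).

40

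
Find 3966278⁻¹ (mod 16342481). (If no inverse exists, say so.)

2254820

Apply the Euclidean algorithm to 16342481 and 3966278:
16342481 = 4·3966278 + 477369
3966278 = 8·477369 + 147326
477369 = 3·147326 + 35391
147326 = 4·35391 + 5762
35391 = 6·5762 + 819
5762 = 7·819 + 29
819 = 28·29 + 7
29 = 4·7 + 1
7 = 7·1 + 0
gcd = 1, so the inverse exists. Back-substitute:
1 = 29 − 4·7
1 = −4·819 + 113·29
1 = 113·5762 − 795·819
1 = −795·35391 + 4883·5762
1 = 4883·147326 − 20327·35391
1 = −20327·477369 + 65864·147326
1 = 65864·3966278 − 547239·477369
1 = −547239·16342481 + 2254820·3966278
So 3966278·2254820 ≡ 1 (mod 16342481).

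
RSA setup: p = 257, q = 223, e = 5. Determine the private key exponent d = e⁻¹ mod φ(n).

φ(n) = (p−1)(q−1) = 256·222 = 56832.
Need d with 5·d ≡ 1 (mod 56832). Apply the extended Euclidean algorithm:
56832 = 11366*5 + 2
5 = 2*2 + 1
2 = 2*1 + 0
Back-substitute:
1 = 5 − 2·2
1 = −2·56832 + 22733·5
So 5·22733 ≡ 1 (mod 56832), hence d = 22733.

22733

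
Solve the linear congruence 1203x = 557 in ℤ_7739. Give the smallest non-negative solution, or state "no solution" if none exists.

766

First find gcd(1203, 7739):
7739 = 6·1203 + 521
1203 = 2·521 + 161
521 = 3·161 + 38
161 = 4·38 + 9
38 = 4·9 + 2
9 = 4·2 + 1
2 = 2·1 + 0
gcd = 1, so a unique solution mod 7739 exists.
Back-substitute for the Bézout coefficients:
1 = 9 − 4·2
1 = −4·38 + 17·9
1 = 17·161 − 72·38
1 = −72·521 + 233·161
1 = 233·1203 − 538·521
1 = −538·7739 + 3461·1203
So 1203·(3461) ≡ 1 (mod 7739), giving 1203⁻¹ ≡ 3461.
x ≡ 1203⁻¹·557 ≡ 3461·557 ≡ 766 (mod 7739).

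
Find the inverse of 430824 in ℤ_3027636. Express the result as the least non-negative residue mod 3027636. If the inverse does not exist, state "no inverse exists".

no inverse exists

Euclidean algorithm on 3027636, 430824:
3027636 = 7*430824 + 11868
430824 = 36*11868 + 3576
11868 = 3*3576 + 1140
3576 = 3*1140 + 156
1140 = 7*156 + 48
156 = 3*48 + 12
48 = 4*12 + 0
The gcd is 12, not 1, hence no inverse exists.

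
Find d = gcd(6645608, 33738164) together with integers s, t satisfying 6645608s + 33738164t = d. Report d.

4

Apply Euclid's algorithm to 33738164 and 6645608:
33738164 = 5·6645608 + 510124
6645608 = 13·510124 + 13996
510124 = 36·13996 + 6268
13996 = 2·6268 + 1460
6268 = 4·1460 + 428
1460 = 3·428 + 176
428 = 2·176 + 76
176 = 2·76 + 24
76 = 3·24 + 4
24 = 6·4 + 0
gcd(6645608, 33738164) = 4.
Working backward:
4 = 76 − 3·24
4 = −3·176 + 7·76
4 = 7·428 − 17·176
4 = −17·1460 + 58·428
4 = 58·6268 − 249·1460
4 = −249·13996 + 556·6268
4 = 556·510124 − 20265·13996
4 = −20265·6645608 + 264001·510124
4 = 264001·33738164 − 1340270·6645608
So 4 = (264001)·33738164 + (-1340270)·6645608.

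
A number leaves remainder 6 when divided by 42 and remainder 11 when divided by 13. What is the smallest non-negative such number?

Write x = 6 + 42·k. Then 42·k ≡ 11 − 6 ≡ 5 (mod 13).
Need 42⁻¹ mod 13. Extended Euclid on (13, 3):
13 = 4×3 + 1
3 = 3×1 + 0
Back-substitute:
1 = 13 − 4·3
42⁻¹ ≡ 9 (mod 13), so k ≡ 9·5 ≡ 6 (mod 13).
x = 6 + 42·6 = 258.

258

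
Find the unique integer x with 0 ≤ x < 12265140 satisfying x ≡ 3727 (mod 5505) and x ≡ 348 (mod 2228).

Write x = 3727 + 5505·k. Then 5505·k ≡ 348 − 3727 ≡ 1077 (mod 2228).
Need 5505⁻¹ mod 2228. Extended Euclid on (2228, 1049):
2228 = 2×1049 + 130
1049 = 8×130 + 9
130 = 14×9 + 4
9 = 2×4 + 1
4 = 4×1 + 0
Back-substitute:
1 = 9 − 2·4
1 = −2·130 + 29·9
1 = 29·1049 − 234·130
1 = −234·2228 + 497·1049
5505⁻¹ ≡ 497 (mod 2228), so k ≡ 497·1077 ≡ 549 (mod 2228).
x = 3727 + 5505·549 = 3025972.

3025972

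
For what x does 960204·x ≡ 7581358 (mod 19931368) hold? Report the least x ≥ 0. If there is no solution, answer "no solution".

gcd(960204, 19931368):
19931368 = 20*960204 + 727288
960204 = 1*727288 + 232916
727288 = 3*232916 + 28540
232916 = 8*28540 + 4596
28540 = 6*4596 + 964
4596 = 4*964 + 740
964 = 1*740 + 224
740 = 3*224 + 68
224 = 3*68 + 20
68 = 3*20 + 8
20 = 2*8 + 4
8 = 2*4 + 0
gcd = 4, but 4 ∤ 7581358, so the congruence has no solution.

no solution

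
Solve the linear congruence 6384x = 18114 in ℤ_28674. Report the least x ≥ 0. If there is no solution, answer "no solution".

2837

First find gcd(6384, 28674):
28674 = 4·6384 + 3138
6384 = 2·3138 + 108
3138 = 29·108 + 6
108 = 18·6 + 0
gcd = 6 and 6 | 18114, so solutions exist. Divide through by 6: 1064x ≡ 3019 (mod 4779).
Now find 1064⁻¹ mod 4779:
4779 = 4·1064 + 523
1064 = 2·523 + 18
523 = 29·18 + 1
18 = 18·1 + 0
Back-substitute:
1 = 523 − 29·18
1 = −29·1064 + 59·523
1 = 59·4779 − 265·1064
So 1064·(-265) ≡ 1 (mod 4779), i.e. 1064⁻¹ ≡ 4514.
Then x ≡ 4514·3019 ≡ 2837 (mod 4779); the smallest non-negative solution is x = 2837.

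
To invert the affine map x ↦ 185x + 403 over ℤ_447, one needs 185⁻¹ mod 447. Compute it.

Apply the Euclidean algorithm to 447 and 185:
447 = 2×185 + 77
185 = 2×77 + 31
77 = 2×31 + 15
31 = 2×15 + 1
15 = 15×1 + 0
Since gcd(185, 447) = 1, back-substitute to write 1 as a combination:
1 = 31 − 2·15
1 = −2·77 + 5·31
1 = 5·185 − 12·77
1 = −12·447 + 29·185
So 185·29 ≡ 1 (mod 447).

29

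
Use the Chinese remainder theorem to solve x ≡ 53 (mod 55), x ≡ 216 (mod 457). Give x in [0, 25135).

Write x = 53 + 55·k. Then 55·k ≡ 216 − 53 ≡ 163 (mod 457).
Need 55⁻¹ mod 457. Extended Euclid on (457, 55):
457 = 8×55 + 17
55 = 3×17 + 4
17 = 4×4 + 1
4 = 4×1 + 0
Back-substitute:
1 = 17 − 4·4
1 = −4·55 + 13·17
1 = 13·457 − 108·55
55⁻¹ ≡ 349 (mod 457), so k ≡ 349·163 ≡ 219 (mod 457).
x = 53 + 55·219 = 12098.

12098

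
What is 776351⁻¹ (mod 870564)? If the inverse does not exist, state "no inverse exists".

776423

gcd(870564, 776351) by repeated division:
870564 = 1*776351 + 94213
776351 = 8*94213 + 22647
94213 = 4*22647 + 3625
22647 = 6*3625 + 897
3625 = 4*897 + 37
897 = 24*37 + 9
37 = 4*9 + 1
9 = 9*1 + 0
The gcd is 1. Working backward:
1 = 37 − 4·9
1 = −4·897 + 97·37
1 = 97·3625 − 392·897
1 = −392·22647 + 2449·3625
1 = 2449·94213 − 10188·22647
1 = −10188·776351 + 83953·94213
1 = 83953·870564 − 94141·776351
Thus 776351·(-94141) ≡ 1 (mod 870564); reducing, -94141 mod 870564 = 776423.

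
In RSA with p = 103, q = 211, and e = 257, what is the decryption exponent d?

19253

φ(n) = (p−1)(q−1) = 102·210 = 21420.
Need d with 257·d ≡ 1 (mod 21420). Apply the extended Euclidean algorithm:
21420 = 83×257 + 89
257 = 2×89 + 79
89 = 1×79 + 10
79 = 7×10 + 9
10 = 1×9 + 1
9 = 9×1 + 0
Back-substitute:
1 = 10 − 9
1 = −79 + 8·10
1 = 8·89 − 9·79
1 = −9·257 + 26·89
1 = 26·21420 − 2167·257
So 257·(-2167) ≡ 1 (mod 21420), hence d ≡ -2167 ≡ 19253 (mod 21420).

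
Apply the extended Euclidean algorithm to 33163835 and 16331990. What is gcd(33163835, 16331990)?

5

Repeated division:
33163835 = 2·16331990 + 499855
16331990 = 32·499855 + 336630
499855 = 1·336630 + 163225
336630 = 2·163225 + 10180
163225 = 16·10180 + 345
10180 = 29·345 + 175
345 = 1·175 + 170
175 = 1·170 + 5
170 = 34·5 + 0
gcd(33163835, 16331990) = 5.
Back-substituting:
5 = 175 − 170
5 = −345 + 2·175
5 = 2·10180 − 59·345
5 = −59·163225 + 946·10180
5 = 946·336630 − 1951·163225
5 = −1951·499855 + 2897·336630
5 = 2897·16331990 − 94655·499855
5 = −94655·33163835 + 192207·16331990
So 5 = (-94655)·33163835 + (192207)·16331990.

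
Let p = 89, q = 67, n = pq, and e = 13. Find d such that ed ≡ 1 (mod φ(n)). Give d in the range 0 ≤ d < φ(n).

4021

φ(n) = (p−1)(q−1) = 88·66 = 5808.
Need d with 13·d ≡ 1 (mod 5808). Apply the extended Euclidean algorithm:
5808 = 446*13 + 10
13 = 1*10 + 3
10 = 3*3 + 1
3 = 3*1 + 0
Back-substitute:
1 = 10 − 3·3
1 = −3·13 + 4·10
1 = 4·5808 − 1787·13
So 13·(-1787) ≡ 1 (mod 5808), hence d ≡ -1787 ≡ 4021 (mod 5808).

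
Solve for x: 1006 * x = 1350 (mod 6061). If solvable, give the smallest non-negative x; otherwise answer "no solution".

5737

First find gcd(1006, 6061):
6061 = 6×1006 + 25
1006 = 40×25 + 6
25 = 4×6 + 1
6 = 6×1 + 0
gcd = 1, so a unique solution mod 6061 exists.
Back-substitute for the Bézout coefficients:
1 = 25 − 4·6
1 = −4·1006 + 161·25
1 = 161·6061 − 970·1006
So 1006·(-970) ≡ 1 (mod 6061), giving 1006⁻¹ ≡ 5091.
x ≡ 1006⁻¹·1350 ≡ 5091·1350 ≡ 5737 (mod 6061).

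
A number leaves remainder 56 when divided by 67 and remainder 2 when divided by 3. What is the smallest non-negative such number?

Write x = 56 + 67·k. Then 67·k ≡ 2 − 56 ≡ 0 (mod 3).
Need 67⁻¹ mod 3. Extended Euclid on (3, 1):
3 = 3×1 + 0
67⁻¹ ≡ 1 (mod 3), so k ≡ 1·0 ≡ 0 (mod 3).
x = 56 + 67·0 = 56.

56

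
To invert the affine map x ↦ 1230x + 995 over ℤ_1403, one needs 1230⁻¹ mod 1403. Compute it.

gcd(1403, 1230) by repeated division:
1403 = 1·1230 + 173
1230 = 7·173 + 19
173 = 9·19 + 2
19 = 9·2 + 1
2 = 2·1 + 0
gcd = 1, so the inverse exists. Back-substitute:
1 = 19 − 9·2
1 = −9·173 + 82·19
1 = 82·1230 − 583·173
1 = −583·1403 + 665·1230
So 1230·665 ≡ 1 (mod 1403).

665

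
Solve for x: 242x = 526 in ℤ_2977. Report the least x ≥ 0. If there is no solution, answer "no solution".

First find gcd(242, 2977):
2977 = 12·242 + 73
242 = 3·73 + 23
73 = 3·23 + 4
23 = 5·4 + 3
4 = 1·3 + 1
3 = 3·1 + 0
gcd = 1, so a unique solution mod 2977 exists.
Back-substitute for the Bézout coefficients:
1 = 4 − 3
1 = −23 + 6·4
1 = 6·73 − 19·23
1 = −19·242 + 63·73
1 = 63·2977 − 775·242
So 242·(-775) ≡ 1 (mod 2977), giving 242⁻¹ ≡ 2202.
x ≡ 242⁻¹·526 ≡ 2202·526 ≡ 199 (mod 2977).

199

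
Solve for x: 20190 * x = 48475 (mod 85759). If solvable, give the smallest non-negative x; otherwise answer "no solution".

13531

First find gcd(20190, 85759):
85759 = 4×20190 + 4999
20190 = 4×4999 + 194
4999 = 25×194 + 149
194 = 1×149 + 45
149 = 3×45 + 14
45 = 3×14 + 3
14 = 4×3 + 2
3 = 1×2 + 1
2 = 2×1 + 0
gcd = 1, so a unique solution mod 85759 exists.
Back-substitute for the Bézout coefficients:
1 = 3 − 2
1 = −14 + 5·3
1 = 5·45 − 16·14
1 = −16·149 + 53·45
1 = 53·194 − 69·149
1 = −69·4999 + 1778·194
1 = 1778·20190 − 7181·4999
1 = −7181·85759 + 30502·20190
So 20190·(30502) ≡ 1 (mod 85759), giving 20190⁻¹ ≡ 30502.
x ≡ 20190⁻¹·48475 ≡ 30502·48475 ≡ 13531 (mod 85759).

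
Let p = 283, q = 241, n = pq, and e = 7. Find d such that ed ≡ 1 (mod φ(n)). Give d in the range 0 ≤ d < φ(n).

φ(n) = (p−1)(q−1) = 282·240 = 67680.
Need d with 7·d ≡ 1 (mod 67680). Apply the extended Euclidean algorithm:
67680 = 9668·7 + 4
7 = 1·4 + 3
4 = 1·3 + 1
3 = 3·1 + 0
Back-substitute:
1 = 4 − 3
1 = −7 + 2·4
1 = 2·67680 − 19337·7
So 7·(-19337) ≡ 1 (mod 67680), hence d ≡ -19337 ≡ 48343 (mod 67680).

48343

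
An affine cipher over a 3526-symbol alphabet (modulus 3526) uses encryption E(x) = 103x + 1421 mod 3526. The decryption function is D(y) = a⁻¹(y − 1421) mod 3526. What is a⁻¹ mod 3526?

1027

gcd(3526, 103) by repeated division:
3526 = 34*103 + 24
103 = 4*24 + 7
24 = 3*7 + 3
7 = 2*3 + 1
3 = 3*1 + 0
Since gcd(103, 3526) = 1, back-substitute to write 1 as a combination:
1 = 7 − 2·3
1 = −2·24 + 7·7
1 = 7·103 − 30·24
1 = −30·3526 + 1027·103
So 103·1027 ≡ 1 (mod 3526).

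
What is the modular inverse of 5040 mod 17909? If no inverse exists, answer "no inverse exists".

4161

gcd(17909, 5040) by repeated division:
17909 = 3·5040 + 2789
5040 = 1·2789 + 2251
2789 = 1·2251 + 538
2251 = 4·538 + 99
538 = 5·99 + 43
99 = 2·43 + 13
43 = 3·13 + 4
13 = 3·4 + 1
4 = 4·1 + 0
Since gcd(5040, 17909) = 1, back-substitute to write 1 as a combination:
1 = 13 − 3·4
1 = −3·43 + 10·13
1 = 10·99 − 23·43
1 = −23·538 + 125·99
1 = 125·2251 − 523·538
1 = −523·2789 + 648·2251
1 = 648·5040 − 1171·2789
1 = −1171·17909 + 4161·5040
So 5040·4161 ≡ 1 (mod 17909).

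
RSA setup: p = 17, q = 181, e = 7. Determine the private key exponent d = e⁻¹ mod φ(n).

823

φ(n) = (p−1)(q−1) = 16·180 = 2880.
Need d with 7·d ≡ 1 (mod 2880). Apply the extended Euclidean algorithm:
2880 = 411×7 + 3
7 = 2×3 + 1
3 = 3×1 + 0
Back-substitute:
1 = 7 − 2·3
1 = −2·2880 + 823·7
So 7·823 ≡ 1 (mod 2880), hence d = 823.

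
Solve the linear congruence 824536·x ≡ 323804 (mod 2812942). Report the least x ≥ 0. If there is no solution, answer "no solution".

1345780

First find gcd(824536, 2812942):
2812942 = 3×824536 + 339334
824536 = 2×339334 + 145868
339334 = 2×145868 + 47598
145868 = 3×47598 + 3074
47598 = 15×3074 + 1488
3074 = 2×1488 + 98
1488 = 15×98 + 18
98 = 5×18 + 8
18 = 2×8 + 2
8 = 4×2 + 0
gcd = 2 and 2 | 323804, so solutions exist. Divide through by 2: 412268x ≡ 161902 (mod 1406471).
Now find 412268⁻¹ mod 1406471:
1406471 = 3×412268 + 169667
412268 = 2×169667 + 72934
169667 = 2×72934 + 23799
72934 = 3×23799 + 1537
23799 = 15×1537 + 744
1537 = 2×744 + 49
744 = 15×49 + 9
49 = 5×9 + 4
9 = 2×4 + 1
4 = 4×1 + 0
Back-substitute:
1 = 9 − 2·4
1 = −2·49 + 11·9
1 = 11·744 − 167·49
1 = −167·1537 + 345·744
1 = 345·23799 − 5342·1537
1 = −5342·72934 + 16371·23799
1 = 16371·169667 − 38084·72934
1 = −38084·412268 + 92539·169667
1 = 92539·1406471 − 315701·412268
So 412268·(-315701) ≡ 1 (mod 1406471), i.e. 412268⁻¹ ≡ 1090770.
Then x ≡ 1090770·161902 ≡ 1345780 (mod 1406471); the smallest non-negative solution is x = 1345780.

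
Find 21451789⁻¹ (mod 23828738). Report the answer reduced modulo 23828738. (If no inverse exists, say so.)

Run Euclid on (23828738, 21451789):
23828738 = 1·21451789 + 2376949
21451789 = 9·2376949 + 59248
2376949 = 40·59248 + 7029
59248 = 8·7029 + 3016
7029 = 2·3016 + 997
3016 = 3·997 + 25
997 = 39·25 + 22
25 = 1·22 + 3
22 = 7·3 + 1
3 = 3·1 + 0
The gcd is 1. Working backward:
1 = 22 − 7·3
1 = −7·25 + 8·22
1 = 8·997 − 319·25
1 = −319·3016 + 965·997
1 = 965·7029 − 2249·3016
1 = −2249·59248 + 18957·7029
1 = 18957·2376949 − 760529·59248
1 = −760529·21451789 + 6863718·2376949
1 = 6863718·23828738 − 7624247·21451789
Hence 21451789⁻¹ ≡ -7624247 ≡ 16204491 (mod 23828738).

16204491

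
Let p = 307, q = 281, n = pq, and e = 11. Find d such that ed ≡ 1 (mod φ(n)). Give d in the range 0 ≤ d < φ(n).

φ(n) = (p−1)(q−1) = 306·280 = 85680.
Need d with 11·d ≡ 1 (mod 85680). Apply the extended Euclidean algorithm:
85680 = 7789·11 + 1
11 = 11·1 + 0
Back-substitute:
1 = 85680 − 7789·11
So 11·(-7789) ≡ 1 (mod 85680), hence d ≡ -7789 ≡ 77891 (mod 85680).

77891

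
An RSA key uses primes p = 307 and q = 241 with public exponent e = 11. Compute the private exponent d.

φ(n) = (p−1)(q−1) = 306·240 = 73440.
Need d with 11·d ≡ 1 (mod 73440). Apply the extended Euclidean algorithm:
73440 = 6676·11 + 4
11 = 2·4 + 3
4 = 1·3 + 1
3 = 3·1 + 0
Back-substitute:
1 = 4 − 3
1 = −11 + 3·4
1 = 3·73440 − 20029·11
So 11·(-20029) ≡ 1 (mod 73440), hence d ≡ -20029 ≡ 53411 (mod 73440).

53411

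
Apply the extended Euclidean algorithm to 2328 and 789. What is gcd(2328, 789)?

3

Apply Euclid's algorithm to 2328 and 789:
2328 = 2·789 + 750
789 = 1·750 + 39
750 = 19·39 + 9
39 = 4·9 + 3
9 = 3·3 + 0
gcd(2328, 789) = 3.
Express as a combination:
3 = 39 − 4·9
3 = −4·750 + 77·39
3 = 77·789 − 81·750
3 = −81·2328 + 239·789
So 3 = (-81)·2328 + (239)·789.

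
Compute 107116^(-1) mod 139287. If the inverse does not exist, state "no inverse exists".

gcd(139287, 107116) by repeated division:
139287 = 1·107116 + 32171
107116 = 3·32171 + 10603
32171 = 3·10603 + 362
10603 = 29·362 + 105
362 = 3·105 + 47
105 = 2·47 + 11
47 = 4·11 + 3
11 = 3·3 + 2
3 = 1·2 + 1
2 = 2·1 + 0
gcd = 1, so the inverse exists. Back-substitute:
1 = 3 − 2
1 = −11 + 4·3
1 = 4·47 − 17·11
1 = −17·105 + 38·47
1 = 38·362 − 131·105
1 = −131·10603 + 3837·362
1 = 3837·32171 − 11642·10603
1 = −11642·107116 + 38763·32171
1 = 38763·139287 − 50405·107116
Hence 107116⁻¹ ≡ -50405 ≡ 88882 (mod 139287).

88882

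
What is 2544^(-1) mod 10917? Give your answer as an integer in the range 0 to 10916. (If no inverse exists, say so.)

Euclidean algorithm on 10917, 2544:
10917 = 4·2544 + 741
2544 = 3·741 + 321
741 = 2·321 + 99
321 = 3·99 + 24
99 = 4·24 + 3
24 = 8·3 + 0
gcd(2544, 10917) = 3 ≠ 1, so 2544 has no multiplicative inverse modulo 10917.

no inverse exists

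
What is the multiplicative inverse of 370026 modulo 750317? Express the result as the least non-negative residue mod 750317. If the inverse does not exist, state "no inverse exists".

Run Euclid on (750317, 370026):
750317 = 2*370026 + 10265
370026 = 36*10265 + 486
10265 = 21*486 + 59
486 = 8*59 + 14
59 = 4*14 + 3
14 = 4*3 + 2
3 = 1*2 + 1
2 = 2*1 + 0
Since gcd(370026, 750317) = 1, back-substitute to write 1 as a combination:
1 = 3 − 2
1 = −14 + 5·3
1 = 5·59 − 21·14
1 = −21·486 + 173·59
1 = 173·10265 − 3654·486
1 = −3654·370026 + 131717·10265
1 = 131717·750317 − 267088·370026
So 370026·(-267088) ≡ 1 (mod 750317), and -267088 ≡ 483229 (mod 750317).

483229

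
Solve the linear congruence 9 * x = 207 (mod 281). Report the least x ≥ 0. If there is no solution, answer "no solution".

First find gcd(9, 281):
281 = 31*9 + 2
9 = 4*2 + 1
2 = 2*1 + 0
gcd = 1, so a unique solution mod 281 exists.
Back-substitute for the Bézout coefficients:
1 = 9 − 4·2
1 = −4·281 + 125·9
So 9·(125) ≡ 1 (mod 281), giving 9⁻¹ ≡ 125.
x ≡ 9⁻¹·207 ≡ 125·207 ≡ 23 (mod 281).

23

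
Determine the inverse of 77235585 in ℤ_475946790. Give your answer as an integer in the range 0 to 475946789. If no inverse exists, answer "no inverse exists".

Euclidean algorithm on 475946790, 77235585:
475946790 = 6·77235585 + 12533280
77235585 = 6·12533280 + 2035905
12533280 = 6·2035905 + 317850
2035905 = 6·317850 + 128805
317850 = 2·128805 + 60240
128805 = 2·60240 + 8325
60240 = 7·8325 + 1965
8325 = 4·1965 + 465
1965 = 4·465 + 105
465 = 4·105 + 45
105 = 2·45 + 15
45 = 3·15 + 0
gcd(77235585, 475946790) = 15 ≠ 1, so 77235585 has no multiplicative inverse modulo 475946790.

no inverse exists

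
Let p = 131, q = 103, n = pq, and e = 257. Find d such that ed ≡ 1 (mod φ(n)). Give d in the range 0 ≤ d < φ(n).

φ(n) = (p−1)(q−1) = 130·102 = 13260.
Need d with 257·d ≡ 1 (mod 13260). Apply the extended Euclidean algorithm:
13260 = 51×257 + 153
257 = 1×153 + 104
153 = 1×104 + 49
104 = 2×49 + 6
49 = 8×6 + 1
6 = 6×1 + 0
Back-substitute:
1 = 49 − 8·6
1 = −8·104 + 17·49
1 = 17·153 − 25·104
1 = −25·257 + 42·153
1 = 42·13260 − 2167·257
So 257·(-2167) ≡ 1 (mod 13260), hence d ≡ -2167 ≡ 11093 (mod 13260).

11093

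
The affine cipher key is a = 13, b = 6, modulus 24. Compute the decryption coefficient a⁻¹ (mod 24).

Apply the Euclidean algorithm to 24 and 13:
24 = 1·13 + 11
13 = 1·11 + 2
11 = 5·2 + 1
2 = 2·1 + 0
The gcd is 1. Working backward:
1 = 11 − 5·2
1 = −5·13 + 6·11
1 = 6·24 − 11·13
Thus 13·(-11) ≡ 1 (mod 24); reducing, -11 mod 24 = 13.

13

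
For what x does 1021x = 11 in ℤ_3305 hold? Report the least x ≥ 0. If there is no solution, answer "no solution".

751

First find gcd(1021, 3305):
3305 = 3·1021 + 242
1021 = 4·242 + 53
242 = 4·53 + 30
53 = 1·30 + 23
30 = 1·23 + 7
23 = 3·7 + 2
7 = 3·2 + 1
2 = 2·1 + 0
gcd = 1, so a unique solution mod 3305 exists.
Back-substitute for the Bézout coefficients:
1 = 7 − 3·2
1 = −3·23 + 10·7
1 = 10·30 − 13·23
1 = −13·53 + 23·30
1 = 23·242 − 105·53
1 = −105·1021 + 443·242
1 = 443·3305 − 1434·1021
So 1021·(-1434) ≡ 1 (mod 3305), giving 1021⁻¹ ≡ 1871.
x ≡ 1021⁻¹·11 ≡ 1871·11 ≡ 751 (mod 3305).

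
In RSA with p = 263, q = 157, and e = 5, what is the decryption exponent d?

16349

φ(n) = (p−1)(q−1) = 262·156 = 40872.
Need d with 5·d ≡ 1 (mod 40872). Apply the extended Euclidean algorithm:
40872 = 8174*5 + 2
5 = 2*2 + 1
2 = 2*1 + 0
Back-substitute:
1 = 5 − 2·2
1 = −2·40872 + 16349·5
So 5·16349 ≡ 1 (mod 40872), hence d = 16349.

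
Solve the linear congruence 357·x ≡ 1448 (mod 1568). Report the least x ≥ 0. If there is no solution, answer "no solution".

gcd(357, 1568):
1568 = 4×357 + 140
357 = 2×140 + 77
140 = 1×77 + 63
77 = 1×63 + 14
63 = 4×14 + 7
14 = 2×7 + 0
gcd = 7, but 7 ∤ 1448, so the congruence has no solution.

no solution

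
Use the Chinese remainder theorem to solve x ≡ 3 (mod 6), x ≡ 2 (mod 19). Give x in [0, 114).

Write x = 3 + 6·k. Then 6·k ≡ 2 − 3 ≡ 18 (mod 19).
Need 6⁻¹ mod 19. Extended Euclid on (19, 6):
19 = 3·6 + 1
6 = 6·1 + 0
Back-substitute:
1 = 19 − 3·6
6⁻¹ ≡ 16 (mod 19), so k ≡ 16·18 ≡ 3 (mod 19).
x = 3 + 6·3 = 21.

21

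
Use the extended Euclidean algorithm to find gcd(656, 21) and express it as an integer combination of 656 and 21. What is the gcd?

1

Euclidean algorithm:
656 = 31×21 + 5
21 = 4×5 + 1
5 = 5×1 + 0
gcd(656, 21) = 1.
Express as a combination:
1 = 21 − 4·5
1 = −4·656 + 125·21
So 1 = (-4)·656 + (125)·21.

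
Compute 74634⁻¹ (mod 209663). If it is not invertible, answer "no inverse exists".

Extended Euclidean algorithm:
209663 = 2×74634 + 60395
74634 = 1×60395 + 14239
60395 = 4×14239 + 3439
14239 = 4×3439 + 483
3439 = 7×483 + 58
483 = 8×58 + 19
58 = 3×19 + 1
19 = 19×1 + 0
Since gcd(74634, 209663) = 1, back-substitute to write 1 as a combination:
1 = 58 − 3·19
1 = −3·483 + 25·58
1 = 25·3439 − 178·483
1 = −178·14239 + 737·3439
1 = 737·60395 − 3126·14239
1 = −3126·74634 + 3863·60395
1 = 3863·209663 − 10852·74634
So 74634·(-10852) ≡ 1 (mod 209663), and -10852 ≡ 198811 (mod 209663).

198811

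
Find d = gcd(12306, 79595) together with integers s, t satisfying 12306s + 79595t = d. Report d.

Euclidean algorithm:
79595 = 6·12306 + 5759
12306 = 2·5759 + 788
5759 = 7·788 + 243
788 = 3·243 + 59
243 = 4·59 + 7
59 = 8·7 + 3
7 = 2·3 + 1
3 = 3·1 + 0
gcd(12306, 79595) = 1.
Express as a combination:
1 = 7 − 2·3
1 = −2·59 + 17·7
1 = 17·243 − 70·59
1 = −70·788 + 227·243
1 = 227·5759 − 1659·788
1 = −1659·12306 + 3545·5759
1 = 3545·79595 − 22929·12306
So 1 = (3545)·79595 + (-22929)·12306.

1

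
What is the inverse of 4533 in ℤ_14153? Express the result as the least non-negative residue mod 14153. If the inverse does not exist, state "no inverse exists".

Apply the Euclidean algorithm to 14153 and 4533:
14153 = 3·4533 + 554
4533 = 8·554 + 101
554 = 5·101 + 49
101 = 2·49 + 3
49 = 16·3 + 1
3 = 3·1 + 0
The gcd is 1. Working backward:
1 = 49 − 16·3
1 = −16·101 + 33·49
1 = 33·554 − 181·101
1 = −181·4533 + 1481·554
1 = 1481·14153 − 4624·4533
Thus 4533·(-4624) ≡ 1 (mod 14153); reducing, -4624 mod 14153 = 9529.

9529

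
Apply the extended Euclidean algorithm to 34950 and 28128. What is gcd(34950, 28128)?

Repeated division:
34950 = 1*28128 + 6822
28128 = 4*6822 + 840
6822 = 8*840 + 102
840 = 8*102 + 24
102 = 4*24 + 6
24 = 4*6 + 0
gcd(34950, 28128) = 6.
Express as a combination:
6 = 102 − 4·24
6 = −4·840 + 33·102
6 = 33·6822 − 268·840
6 = −268·28128 + 1105·6822
6 = 1105·34950 − 1373·28128
So 6 = (1105)·34950 + (-1373)·28128.

6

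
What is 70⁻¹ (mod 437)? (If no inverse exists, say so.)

231

Extended Euclidean algorithm:
437 = 6·70 + 17
70 = 4·17 + 2
17 = 8·2 + 1
2 = 2·1 + 0
Since gcd(70, 437) = 1, back-substitute to write 1 as a combination:
1 = 17 − 8·2
1 = −8·70 + 33·17
1 = 33·437 − 206·70
Hence 70⁻¹ ≡ -206 ≡ 231 (mod 437).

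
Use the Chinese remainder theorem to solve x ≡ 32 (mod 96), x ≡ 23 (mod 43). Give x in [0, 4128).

1184

Write x = 32 + 96·k. Then 96·k ≡ 23 − 32 ≡ 34 (mod 43).
Need 96⁻¹ mod 43. Extended Euclid on (43, 10):
43 = 4·10 + 3
10 = 3·3 + 1
3 = 3·1 + 0
Back-substitute:
1 = 10 − 3·3
1 = −3·43 + 13·10
96⁻¹ ≡ 13 (mod 43), so k ≡ 13·34 ≡ 12 (mod 43).
x = 32 + 96·12 = 1184.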